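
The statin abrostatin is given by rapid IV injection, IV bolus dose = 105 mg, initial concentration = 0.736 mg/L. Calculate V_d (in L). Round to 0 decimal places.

Vd = Dose / C₀ = 105.0 / 0.736 = 142.7 L

143 L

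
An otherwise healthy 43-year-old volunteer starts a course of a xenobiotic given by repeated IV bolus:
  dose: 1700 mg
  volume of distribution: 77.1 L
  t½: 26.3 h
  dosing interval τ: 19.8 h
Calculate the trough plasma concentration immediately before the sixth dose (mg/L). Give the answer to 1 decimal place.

C₀ per dose = Dose / Vd = 1700 / 77.1 = 22.05 mg/L
k = ln2 / t½ = 0.693147 / 26.3 = 0.02636 h⁻¹
Fraction remaining after one interval: r = e^(−kτ) = e^(−0.02636 × 19.8) = 0.5934
Before dose 6, 5 doses have been given (aged 1τ, 2τ, 3τ, 4τ, 5τ).
C_trough = C₀ × (r + r² + … + r^5) = C₀ × r(1−r^5)/(1−r)
        = 22.05 × 0.5934 × (1 − 0.07358) / (1 − 0.5934) = 29.81 mg/L

29.8 mg/L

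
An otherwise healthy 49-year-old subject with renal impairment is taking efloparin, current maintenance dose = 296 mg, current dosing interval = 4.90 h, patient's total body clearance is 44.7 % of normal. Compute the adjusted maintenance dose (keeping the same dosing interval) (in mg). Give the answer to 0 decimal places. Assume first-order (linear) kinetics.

To keep the same average steady-state level, dosing rate must scale with clearance.
CL ratio = 44.7 / 100 = 0.4470
New dose (same interval) = 296 × 0.4470 = 132.3 mg

132 mg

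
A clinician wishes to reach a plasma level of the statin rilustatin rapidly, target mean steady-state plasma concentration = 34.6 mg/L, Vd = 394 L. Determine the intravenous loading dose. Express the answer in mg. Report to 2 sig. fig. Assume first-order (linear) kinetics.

14000 mg

LD = Css × Vd = 34.6 × 394 = 13630 mg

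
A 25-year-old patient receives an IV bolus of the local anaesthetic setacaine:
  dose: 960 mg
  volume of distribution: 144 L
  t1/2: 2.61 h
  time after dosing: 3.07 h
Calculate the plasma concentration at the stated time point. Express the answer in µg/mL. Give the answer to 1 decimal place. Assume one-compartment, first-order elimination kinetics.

3.0 µg/mL

C₀ = Dose / Vd = 960.0 / 144 = 6.667 mg/L
k = ln2 / t½ = 0.693147 / 2.61 = 0.2656 h⁻¹
C = C₀ · e^(−k·t) = 6.667 × e^(−0.2656 × 3.07)
  = 6.667 × 0.4425 = 2.950 mg/L
(2.950 mg/L = 2.950 µg/mL)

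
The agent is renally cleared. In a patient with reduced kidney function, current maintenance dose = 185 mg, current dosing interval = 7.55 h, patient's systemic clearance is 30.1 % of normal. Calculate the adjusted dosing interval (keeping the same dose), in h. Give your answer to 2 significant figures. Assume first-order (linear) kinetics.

25 h

To keep the same average steady-state level, dosing rate must scale with clearance.
CL ratio = 30.1 / 100 = 0.3010
New interval (same dose) = 7.55 / 0.3010 = 25.08 h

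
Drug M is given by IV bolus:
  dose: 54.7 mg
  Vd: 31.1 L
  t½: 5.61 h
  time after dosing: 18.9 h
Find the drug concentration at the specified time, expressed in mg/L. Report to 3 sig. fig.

C₀ = Dose / Vd = 54.70 / 31.1 = 1.759 mg/L
k = ln2 / t½ = 0.693147 / 5.61 = 0.1236 h⁻¹
C = C₀ · e^(−k·t) = 1.759 × e^(−0.1236 × 18.9)
  = 1.759 × 0.09671 = 0.1701 mg/L

0.170 mg/L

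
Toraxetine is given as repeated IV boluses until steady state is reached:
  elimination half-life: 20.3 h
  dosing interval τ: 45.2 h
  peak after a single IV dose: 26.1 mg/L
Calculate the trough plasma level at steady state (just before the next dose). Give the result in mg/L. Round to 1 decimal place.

7.1 mg/L

k = ln2 / t½ = 0.693147 / 20.3 = 0.03415 h⁻¹
e^(−kτ) = e^(−0.03415 × 45.2) = 0.2136
Accumulation ratio R = 1 / (1 − e^(−kτ)) = 1 / (1 − 0.2136) = 1.272
Steady-state trough = C₀ × R × e^(−kτ) = 26.1 × 1.272 × 0.2136 = 7.091 mg/L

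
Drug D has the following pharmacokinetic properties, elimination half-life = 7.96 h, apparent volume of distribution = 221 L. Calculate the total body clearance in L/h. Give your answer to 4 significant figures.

19.24 L/h

k = ln2 / t½ = 0.693147 / 7.96 = 0.08708 h⁻¹
CL = k × Vd = 0.08708 × 221 = 19.24 L/h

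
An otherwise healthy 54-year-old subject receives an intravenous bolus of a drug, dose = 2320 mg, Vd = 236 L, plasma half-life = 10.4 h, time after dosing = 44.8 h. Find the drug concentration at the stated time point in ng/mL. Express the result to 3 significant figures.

496 ng/mL

C₀ = Dose / Vd = 2320 / 236 = 9.831 mg/L
k = ln2 / t½ = 0.693147 / 10.4 = 0.06665 h⁻¹
C = C₀ · e^(−k·t) = 9.831 × e^(−0.06665 × 44.8)
  = 9.831 × 0.05049 = 0.4964 mg/L
Convert: 0.4964 mg/L × 1000 = 496.4 ng/mL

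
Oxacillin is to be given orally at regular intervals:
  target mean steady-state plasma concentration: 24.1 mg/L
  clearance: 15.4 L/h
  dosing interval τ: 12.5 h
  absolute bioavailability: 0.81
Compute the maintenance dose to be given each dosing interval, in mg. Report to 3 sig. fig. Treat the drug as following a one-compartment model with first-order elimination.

5730 mg

At steady state, F × (Dose/τ) = Css × CL.
Dose = Css × CL × τ / F = 24.1 × 15.40 × 12.5 / 0.81 = 5727 mg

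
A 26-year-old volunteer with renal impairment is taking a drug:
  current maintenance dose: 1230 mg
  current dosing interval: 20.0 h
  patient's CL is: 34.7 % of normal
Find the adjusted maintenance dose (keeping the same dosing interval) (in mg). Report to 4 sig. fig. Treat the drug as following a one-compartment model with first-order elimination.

To keep the same average steady-state level, dosing rate must scale with clearance.
CL ratio = 34.7 / 100 = 0.3470
New dose (same interval) = 1230 × 0.3470 = 426.8 mg

426.8 mg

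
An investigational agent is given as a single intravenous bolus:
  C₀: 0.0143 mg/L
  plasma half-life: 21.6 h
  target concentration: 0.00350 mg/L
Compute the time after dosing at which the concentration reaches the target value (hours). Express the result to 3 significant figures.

43.9 h

k = ln2 / t½ = 0.693147 / 21.6 = 0.03209 h⁻¹
t = ln(C₀ / C) / k = ln(0.01430 / 0.00350) / 0.03209
  = ln(4.086) / 0.03209 = 1.408 / 0.03209 = 43.88 h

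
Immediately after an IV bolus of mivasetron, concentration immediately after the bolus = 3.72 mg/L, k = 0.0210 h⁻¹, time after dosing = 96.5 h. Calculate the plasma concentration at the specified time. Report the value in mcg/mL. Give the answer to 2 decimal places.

C = C₀ · e^(−k·t) = 3.720 × e^(−0.02100 × 96.5)
  = 3.720 × 0.1318 = 0.4903 mg/L
(0.4903 mg/L = 0.4903 mcg/mL)

0.49 mcg/mL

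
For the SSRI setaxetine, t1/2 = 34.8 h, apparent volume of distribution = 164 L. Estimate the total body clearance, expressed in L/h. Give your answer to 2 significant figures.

k = ln2 / t½ = 0.693147 / 34.8 = 0.01992 h⁻¹
CL = k × Vd = 0.01992 × 164 = 3.267 L/h

3.3 L/h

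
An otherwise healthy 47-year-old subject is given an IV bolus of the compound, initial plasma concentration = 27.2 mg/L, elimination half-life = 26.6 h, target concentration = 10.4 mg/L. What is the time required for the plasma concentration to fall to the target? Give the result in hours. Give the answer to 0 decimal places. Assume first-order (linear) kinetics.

k = ln2 / t½ = 0.693147 / 26.6 = 0.02606 h⁻¹
t = ln(C₀ / C) / k = ln(27.20 / 10.4) / 0.02606
  = ln(2.615) / 0.02606 = 0.9613 / 0.02606 = 36.89 h

37 h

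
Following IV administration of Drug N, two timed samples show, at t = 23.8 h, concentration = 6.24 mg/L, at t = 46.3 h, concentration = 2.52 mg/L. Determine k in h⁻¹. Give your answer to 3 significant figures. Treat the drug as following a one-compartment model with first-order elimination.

0.0403 h⁻¹

k = ln(C₁/C₂) / (t₂ − t₁) = ln(6.24/2.52) / (46.3 − 23.8)
  = 0.9067 / 22.50 = 0.04030 h⁻¹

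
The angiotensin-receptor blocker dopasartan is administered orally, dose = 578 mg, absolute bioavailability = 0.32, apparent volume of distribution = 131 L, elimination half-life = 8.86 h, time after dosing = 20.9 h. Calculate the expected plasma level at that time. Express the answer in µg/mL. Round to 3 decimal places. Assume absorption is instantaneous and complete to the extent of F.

Amount reaching circulation = F × Dose = 0.32 × 578.0 = 185.0 mg
C₀ = F·Dose / Vd = 185.0 / 131 = 1.412 mg/L
k = ln2 / t½ = 0.693147 / 8.86 = 0.07823 h⁻¹
C = C₀ · e^(−k·t) = 1.412 × e^(−0.07823 × 20.9)
  = 1.412 × 0.1950 = 0.2753 mg/L
(0.2753 mg/L = 0.2753 µg/mL)

0.275 µg/mL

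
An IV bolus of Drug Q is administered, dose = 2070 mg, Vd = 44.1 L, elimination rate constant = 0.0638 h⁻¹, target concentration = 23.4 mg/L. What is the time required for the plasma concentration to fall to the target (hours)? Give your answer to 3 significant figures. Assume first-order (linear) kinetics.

10.9 h

C₀ = Dose / Vd = 2070 / 44.1 = 46.94 mg/L
t = ln(C₀ / C) / k = ln(46.94 / 23.4) / 0.06380
  = ln(2.006) / 0.06380 = 0.6961 / 0.06380 = 10.91 h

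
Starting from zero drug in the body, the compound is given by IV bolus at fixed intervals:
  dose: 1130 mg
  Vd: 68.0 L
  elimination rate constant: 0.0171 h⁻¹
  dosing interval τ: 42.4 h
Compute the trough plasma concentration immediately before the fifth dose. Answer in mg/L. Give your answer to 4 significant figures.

C₀ per dose = Dose / Vd = 1130 / 68.0 = 16.62 mg/L
Fraction remaining after one interval: r = e^(−kτ) = e^(−0.01710 × 42.4) = 0.4843
Before dose 5, 4 doses have been given (aged 1τ, 2τ, 3τ, 4τ).
C_trough = C₀ × (r + r² + … + r^4) = C₀ × r(1−r^4)/(1−r)
        = 16.62 × 0.4843 × (1 − 0.05501) / (1 − 0.4843) = 14.75 mg/L

14.75 mg/L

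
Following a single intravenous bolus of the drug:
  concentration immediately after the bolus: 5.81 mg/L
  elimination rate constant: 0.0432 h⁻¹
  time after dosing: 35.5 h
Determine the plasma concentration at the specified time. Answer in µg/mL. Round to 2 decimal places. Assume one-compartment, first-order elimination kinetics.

C = C₀ · e^(−k·t) = 5.810 × e^(−0.04320 × 35.5)
  = 5.810 × 0.2158 = 1.254 mg/L
(1.254 mg/L = 1.254 µg/mL)

1.25 µg/mL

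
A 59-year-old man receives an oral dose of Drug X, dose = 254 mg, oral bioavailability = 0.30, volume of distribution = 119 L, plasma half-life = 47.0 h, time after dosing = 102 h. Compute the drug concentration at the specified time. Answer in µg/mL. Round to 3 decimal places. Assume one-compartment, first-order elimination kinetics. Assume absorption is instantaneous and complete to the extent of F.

0.142 µg/mL

Amount reaching circulation = F × Dose = 0.30 × 254.0 = 76.20 mg
C₀ = F·Dose / Vd = 76.20 / 119 = 0.6403 mg/L
k = ln2 / t½ = 0.693147 / 47.0 = 0.01475 h⁻¹
C = C₀ · e^(−k·t) = 0.6403 × e^(−0.01475 × 102)
  = 0.6403 × 0.2221 = 0.1422 mg/L
(0.1422 mg/L = 0.1422 µg/mL)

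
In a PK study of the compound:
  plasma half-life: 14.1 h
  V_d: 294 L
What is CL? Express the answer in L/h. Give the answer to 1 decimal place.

14.5 L/h

k = ln2 / t½ = 0.693147 / 14.1 = 0.04916 h⁻¹
CL = k × Vd = 0.04916 × 294 = 14.45 L/h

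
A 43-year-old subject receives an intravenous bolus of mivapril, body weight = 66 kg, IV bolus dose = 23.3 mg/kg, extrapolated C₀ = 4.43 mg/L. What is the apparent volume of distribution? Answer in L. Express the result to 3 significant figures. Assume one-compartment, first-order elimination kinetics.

347 L

Dose = 23.3 × 66 = 1538 mg
Vd = Dose / C₀ = 1538 / 4.43 = 347.2 L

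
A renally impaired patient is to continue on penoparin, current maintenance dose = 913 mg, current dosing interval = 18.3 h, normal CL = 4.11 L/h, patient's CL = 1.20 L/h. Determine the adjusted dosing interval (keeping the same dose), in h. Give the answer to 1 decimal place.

To keep the same average steady-state level, dosing rate must scale with clearance.
CL ratio = 1.20 / 4.11 = 0.2920
New interval (same dose) = 18.3 / 0.2920 = 62.67 h

62.7 h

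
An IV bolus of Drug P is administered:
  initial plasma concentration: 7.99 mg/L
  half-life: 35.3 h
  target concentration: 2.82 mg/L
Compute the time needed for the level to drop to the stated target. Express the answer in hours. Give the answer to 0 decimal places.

53 h

k = ln2 / t½ = 0.693147 / 35.3 = 0.01964 h⁻¹
t = ln(C₀ / C) / k = ln(7.990 / 2.82) / 0.01964
  = ln(2.833) / 0.01964 = 1.041 / 0.01964 = 53.00 h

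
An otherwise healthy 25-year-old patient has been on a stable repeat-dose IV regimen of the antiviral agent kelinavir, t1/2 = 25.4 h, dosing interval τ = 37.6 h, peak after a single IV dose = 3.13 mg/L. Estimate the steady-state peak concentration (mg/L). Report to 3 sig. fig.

k = ln2 / t½ = 0.693147 / 25.4 = 0.02729 h⁻¹
e^(−kτ) = e^(−0.02729 × 37.6) = 0.3584
Accumulation ratio R = 1 / (1 − e^(−kτ)) = 1 / (1 − 0.3584) = 1.559
Steady-state peak = C₀ × R = 3.13 × 1.559 = 4.880 mg/L

4.88 mg/L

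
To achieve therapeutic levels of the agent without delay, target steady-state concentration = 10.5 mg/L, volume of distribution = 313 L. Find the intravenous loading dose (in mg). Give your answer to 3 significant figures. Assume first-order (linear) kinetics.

3290 mg

LD = Css × Vd = 10.5 × 313 = 3287 mg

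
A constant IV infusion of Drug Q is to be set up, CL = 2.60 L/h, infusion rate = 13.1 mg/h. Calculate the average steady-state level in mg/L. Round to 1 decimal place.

5.0 mg/L

At steady state Css = R₀ / CL = 13.1 / 2.600 = 5.038 mg/L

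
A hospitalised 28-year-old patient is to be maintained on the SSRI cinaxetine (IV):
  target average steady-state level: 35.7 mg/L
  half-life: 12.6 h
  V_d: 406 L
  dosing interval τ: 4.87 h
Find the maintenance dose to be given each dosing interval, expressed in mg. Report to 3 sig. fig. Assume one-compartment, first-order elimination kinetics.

3880 mg

k = ln2 / t½ = 0.693147 / 12.6 = 0.05501 h⁻¹
CL = k × Vd = 0.05501 × 406 = 22.33 L/h
At steady state, Dose/τ = Css × CL.
Dose = Css × CL × τ = 35.7 × 22.33 × 4.87 = 3882 mg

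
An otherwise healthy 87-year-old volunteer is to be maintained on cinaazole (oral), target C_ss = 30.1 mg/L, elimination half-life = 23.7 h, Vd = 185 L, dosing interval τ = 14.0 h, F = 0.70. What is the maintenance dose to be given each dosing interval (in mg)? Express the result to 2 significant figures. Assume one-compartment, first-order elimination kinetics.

k = ln2 / t½ = 0.693147 / 23.7 = 0.02925 h⁻¹
CL = k × Vd = 0.02925 × 185 = 5.411 L/h
At steady state, F × (Dose/τ) = Css × CL.
Dose = Css × CL × τ / F = 30.1 × 5.411 × 14.0 / 0.70 = 3257 mg

3300 mg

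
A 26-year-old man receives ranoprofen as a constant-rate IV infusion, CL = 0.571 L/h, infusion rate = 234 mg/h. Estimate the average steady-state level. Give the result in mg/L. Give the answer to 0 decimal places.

410 mg/L

At steady state Css = R₀ / CL = 234 / 0.5710 = 409.8 mg/L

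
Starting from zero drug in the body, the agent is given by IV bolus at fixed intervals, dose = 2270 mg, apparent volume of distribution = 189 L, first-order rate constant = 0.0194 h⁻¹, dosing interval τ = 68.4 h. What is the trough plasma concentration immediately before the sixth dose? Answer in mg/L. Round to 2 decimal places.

C₀ per dose = Dose / Vd = 2270 / 189 = 12.01 mg/L
Fraction remaining after one interval: r = e^(−kτ) = e^(−0.01940 × 68.4) = 0.2653
Before dose 6, 5 doses have been given (aged 1τ, 2τ, 3τ, 4τ, 5τ).
C_trough = C₀ × (r + r² + … + r^5) = C₀ × r(1−r^5)/(1−r)
        = 12.01 × 0.2653 × (1 − 0.001314) / (1 − 0.2653) = 4.331 mg/L

4.33 mg/L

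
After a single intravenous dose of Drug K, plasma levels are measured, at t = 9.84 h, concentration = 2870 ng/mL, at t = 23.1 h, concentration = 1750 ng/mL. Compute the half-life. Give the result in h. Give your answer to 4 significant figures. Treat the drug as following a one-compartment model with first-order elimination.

k = ln(C₁/C₂) / (t₂ − t₁) = ln(2870/1750) / (23.1 − 9.84)
  = 0.4947 / 13.26 = 0.03731 h⁻¹
t½ = ln2 / k = 0.693147 / 0.03731 = 18.58 h

18.58 h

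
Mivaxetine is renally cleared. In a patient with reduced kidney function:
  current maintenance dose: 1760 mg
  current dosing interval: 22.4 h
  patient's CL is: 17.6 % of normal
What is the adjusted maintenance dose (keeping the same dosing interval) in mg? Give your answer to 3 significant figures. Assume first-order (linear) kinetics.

310 mg

To keep the same average steady-state level, dosing rate must scale with clearance.
CL ratio = 17.6 / 100 = 0.1760
New dose (same interval) = 1760 × 0.1760 = 309.8 mg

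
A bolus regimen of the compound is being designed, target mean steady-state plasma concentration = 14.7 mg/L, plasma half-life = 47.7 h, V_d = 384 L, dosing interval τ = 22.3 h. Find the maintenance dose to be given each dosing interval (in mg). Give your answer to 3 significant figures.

k = ln2 / t½ = 0.693147 / 47.7 = 0.01453 h⁻¹
CL = k × Vd = 0.01453 × 384 = 5.580 L/h
At steady state, Dose/τ = Css × CL.
Dose = Css × CL × τ = 14.7 × 5.580 × 22.3 = 1829 mg

1830 mg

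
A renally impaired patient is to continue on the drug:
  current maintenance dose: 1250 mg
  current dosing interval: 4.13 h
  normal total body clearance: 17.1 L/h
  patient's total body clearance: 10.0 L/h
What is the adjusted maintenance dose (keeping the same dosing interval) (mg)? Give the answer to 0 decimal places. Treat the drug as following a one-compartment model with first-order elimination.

To keep the same average steady-state level, dosing rate must scale with clearance.
CL ratio = 10.0 / 17.1 = 0.5848
New dose (same interval) = 1250 × 0.5848 = 731.0 mg

731 mg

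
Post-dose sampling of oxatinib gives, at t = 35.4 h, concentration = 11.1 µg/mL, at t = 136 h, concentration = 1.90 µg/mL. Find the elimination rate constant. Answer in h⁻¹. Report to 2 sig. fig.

0.018 h⁻¹

k = ln(C₁/C₂) / (t₂ − t₁) = ln(11.1/1.90) / (136 − 35.4)
  = 1.765 / 100.6 = 0.01754 h⁻¹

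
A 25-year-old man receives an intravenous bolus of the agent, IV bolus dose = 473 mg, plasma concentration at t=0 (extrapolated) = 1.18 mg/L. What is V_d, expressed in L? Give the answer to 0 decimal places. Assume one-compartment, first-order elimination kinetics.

Vd = Dose / C₀ = 473.0 / 1.18 = 400.8 L

401 L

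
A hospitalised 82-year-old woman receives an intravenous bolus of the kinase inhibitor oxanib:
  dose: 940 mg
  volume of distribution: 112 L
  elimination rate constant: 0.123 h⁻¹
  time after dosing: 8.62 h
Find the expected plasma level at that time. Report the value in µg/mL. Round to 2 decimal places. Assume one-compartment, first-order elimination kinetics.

2.91 µg/mL

C₀ = Dose / Vd = 940.0 / 112 = 8.393 mg/L
C = C₀ · e^(−k·t) = 8.393 × e^(−0.1230 × 8.62)
  = 8.393 × 0.3464 = 2.907 mg/L
(2.907 mg/L = 2.907 µg/mL)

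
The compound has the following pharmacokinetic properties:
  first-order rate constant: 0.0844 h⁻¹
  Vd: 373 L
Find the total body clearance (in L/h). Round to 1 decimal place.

31.5 L/h

CL = k × Vd = 0.0844 × 373 = 31.48 L/h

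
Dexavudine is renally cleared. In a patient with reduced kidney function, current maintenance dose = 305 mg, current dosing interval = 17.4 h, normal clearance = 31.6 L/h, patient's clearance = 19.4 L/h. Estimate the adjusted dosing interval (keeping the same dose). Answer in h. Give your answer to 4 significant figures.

To keep the same average steady-state level, dosing rate must scale with clearance.
CL ratio = 19.4 / 31.6 = 0.6139
New interval (same dose) = 17.4 / 0.6139 = 28.34 h

28.34 h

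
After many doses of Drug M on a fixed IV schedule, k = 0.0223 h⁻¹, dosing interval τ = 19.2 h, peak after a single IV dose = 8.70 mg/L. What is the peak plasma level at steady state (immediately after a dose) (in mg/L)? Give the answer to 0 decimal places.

25 mg/L

e^(−kτ) = e^(−0.02230 × 19.2) = 0.6517
Accumulation ratio R = 1 / (1 − e^(−kτ)) = 1 / (1 − 0.6517) = 2.871
Steady-state peak = C₀ × R = 8.70 × 2.871 = 24.98 mg/L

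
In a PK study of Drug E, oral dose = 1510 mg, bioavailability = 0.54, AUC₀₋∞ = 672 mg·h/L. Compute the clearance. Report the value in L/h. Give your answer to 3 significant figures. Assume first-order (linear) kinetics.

1.21 L/h

CL = F·Dose / AUC = 0.54 × 1510 / 672 = 1.213 L/h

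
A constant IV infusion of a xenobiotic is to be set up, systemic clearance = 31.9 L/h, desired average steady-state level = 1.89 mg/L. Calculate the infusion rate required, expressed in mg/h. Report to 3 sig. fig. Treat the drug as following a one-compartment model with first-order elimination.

60.3 mg/h

At steady state, infusion rate R₀ = Css × CL = 1.89 × 31.90 = 60.29 mg/h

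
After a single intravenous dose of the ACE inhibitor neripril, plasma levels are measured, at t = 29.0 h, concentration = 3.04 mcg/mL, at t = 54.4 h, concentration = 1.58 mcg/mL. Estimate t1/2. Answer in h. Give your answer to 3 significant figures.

k = ln(C₁/C₂) / (t₂ − t₁) = ln(3.04/1.58) / (54.4 − 29.0)
  = 0.6544 / 25.40 = 0.02576 h⁻¹
t½ = ln2 / k = 0.693147 / 0.02576 = 26.91 h

26.9 h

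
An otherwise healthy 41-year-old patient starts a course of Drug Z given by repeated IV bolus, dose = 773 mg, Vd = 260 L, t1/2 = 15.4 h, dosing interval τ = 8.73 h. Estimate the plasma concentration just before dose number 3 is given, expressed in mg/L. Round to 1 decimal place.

C₀ per dose = Dose / Vd = 773 / 260 = 2.973 mg/L
k = ln2 / t½ = 0.693147 / 15.4 = 0.04501 h⁻¹
Fraction remaining after one interval: r = e^(−kτ) = e^(−0.04501 × 8.73) = 0.6751
Before dose 3, 2 doses have been given (aged 1τ, 2τ).
C_trough = C₀ × (r + r²) = 2.973 × (0.6751 + 0.4558) = 3.362 mg/L

3.4 mg/L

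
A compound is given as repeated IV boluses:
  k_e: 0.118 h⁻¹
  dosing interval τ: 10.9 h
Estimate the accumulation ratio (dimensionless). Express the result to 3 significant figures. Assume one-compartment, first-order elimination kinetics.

e^(−kτ) = e^(−0.1180 × 10.9) = 0.2763
Accumulation ratio R = 1 / (1 − e^(−kτ)) = 1 / (1 − 0.2763) = 1.382

1.38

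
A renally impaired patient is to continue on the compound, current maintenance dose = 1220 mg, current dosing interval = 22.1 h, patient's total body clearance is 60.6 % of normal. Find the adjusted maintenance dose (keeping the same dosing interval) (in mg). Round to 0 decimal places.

To keep the same average steady-state level, dosing rate must scale with clearance.
CL ratio = 60.6 / 100 = 0.6060
New dose (same interval) = 1220 × 0.6060 = 739.3 mg

739 mg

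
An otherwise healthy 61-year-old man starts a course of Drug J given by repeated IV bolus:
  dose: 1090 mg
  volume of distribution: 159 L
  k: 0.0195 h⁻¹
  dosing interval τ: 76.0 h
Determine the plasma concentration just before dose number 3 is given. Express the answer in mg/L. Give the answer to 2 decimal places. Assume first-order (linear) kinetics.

1.91 mg/L

C₀ per dose = Dose / Vd = 1090 / 159 = 6.855 mg/L
Fraction remaining after one interval: r = e^(−kτ) = e^(−0.01950 × 76.0) = 0.2272
Before dose 3, 2 doses have been given (aged 1τ, 2τ).
C_trough = C₀ × (r + r²) = 6.855 × (0.2272 + 0.05162) = 1.911 mg/L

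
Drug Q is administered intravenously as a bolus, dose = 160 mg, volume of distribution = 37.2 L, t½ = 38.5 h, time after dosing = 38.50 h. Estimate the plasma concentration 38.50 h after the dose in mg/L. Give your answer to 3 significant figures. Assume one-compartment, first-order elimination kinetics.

2.15 mg/L

C₀ = Dose / Vd = 160.0 / 37.2 = 4.301 mg/L
k = ln2 / t½ = 0.693147 / 38.5 = 0.01800 h⁻¹
t / t½ = 38.50 / 38.5 = 1 half-lives
C = C₀ × (1/2)^1 = 4.301 × 0.5000 = 2.151 mg/L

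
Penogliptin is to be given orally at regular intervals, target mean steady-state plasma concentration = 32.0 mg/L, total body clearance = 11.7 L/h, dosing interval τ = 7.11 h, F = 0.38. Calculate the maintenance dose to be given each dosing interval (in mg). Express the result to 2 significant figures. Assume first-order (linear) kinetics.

At steady state, F × (Dose/τ) = Css × CL.
Dose = Css × CL × τ / F = 32.0 × 11.70 × 7.11 / 0.38 = 7005 mg

7000 mg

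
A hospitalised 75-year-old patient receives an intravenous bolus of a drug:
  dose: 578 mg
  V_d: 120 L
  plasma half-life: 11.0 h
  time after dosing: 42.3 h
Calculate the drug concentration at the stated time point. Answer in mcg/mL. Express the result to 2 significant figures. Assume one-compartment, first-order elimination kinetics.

0.34 mcg/mL

C₀ = Dose / Vd = 578.0 / 120 = 4.817 mg/L
k = ln2 / t½ = 0.693147 / 11.0 = 0.06301 h⁻¹
C = C₀ · e^(−k·t) = 4.817 × e^(−0.06301 × 42.3)
  = 4.817 × 0.06958 = 0.3352 mg/L
(0.3352 mg/L = 0.3352 mcg/mL)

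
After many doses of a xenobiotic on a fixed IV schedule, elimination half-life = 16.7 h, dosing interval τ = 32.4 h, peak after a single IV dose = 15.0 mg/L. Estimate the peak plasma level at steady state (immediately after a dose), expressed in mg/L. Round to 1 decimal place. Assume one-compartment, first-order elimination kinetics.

k = ln2 / t½ = 0.693147 / 16.7 = 0.04151 h⁻¹
e^(−kτ) = e^(−0.04151 × 32.4) = 0.2606
Accumulation ratio R = 1 / (1 − e^(−kτ)) = 1 / (1 − 0.2606) = 1.352
Steady-state peak = C₀ × R = 15.0 × 1.352 = 20.28 mg/L

20.3 mg/L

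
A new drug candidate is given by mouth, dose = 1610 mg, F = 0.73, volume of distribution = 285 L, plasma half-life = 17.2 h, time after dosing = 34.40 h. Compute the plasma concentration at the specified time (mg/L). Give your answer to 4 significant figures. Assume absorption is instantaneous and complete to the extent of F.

1.031 mg/L

Amount reaching circulation = F × Dose = 0.73 × 1610 = 1175 mg
C₀ = F·Dose / Vd = 1175 / 285 = 4.123 mg/L
k = ln2 / t½ = 0.693147 / 17.2 = 0.04030 h⁻¹
t / t½ = 34.40 / 17.2 = 2 half-lives
C = C₀ × (1/2)^2 = 4.123 × 0.2500 = 1.031 mg/L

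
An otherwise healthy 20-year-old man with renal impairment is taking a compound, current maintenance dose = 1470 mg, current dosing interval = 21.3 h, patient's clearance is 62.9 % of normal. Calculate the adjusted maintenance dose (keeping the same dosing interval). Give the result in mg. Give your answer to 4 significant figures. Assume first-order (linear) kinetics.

924.6 mg

To keep the same average steady-state level, dosing rate must scale with clearance.
CL ratio = 62.9 / 100 = 0.6290
New dose (same interval) = 1470 × 0.6290 = 924.6 mg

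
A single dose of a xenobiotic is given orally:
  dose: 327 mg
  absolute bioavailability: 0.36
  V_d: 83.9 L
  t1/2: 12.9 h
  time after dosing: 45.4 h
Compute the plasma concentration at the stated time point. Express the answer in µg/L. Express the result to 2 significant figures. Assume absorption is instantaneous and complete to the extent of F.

120 µg/L

Amount reaching circulation = F × Dose = 0.36 × 327.0 = 117.7 mg
C₀ = F·Dose / Vd = 117.7 / 83.9 = 1.403 mg/L
k = ln2 / t½ = 0.693147 / 12.9 = 0.05373 h⁻¹
C = C₀ · e^(−k·t) = 1.403 × e^(−0.05373 × 45.4)
  = 1.403 × 0.08722 = 0.1224 mg/L
Convert: 0.1224 mg/L × 1000 = 122.4 µg/L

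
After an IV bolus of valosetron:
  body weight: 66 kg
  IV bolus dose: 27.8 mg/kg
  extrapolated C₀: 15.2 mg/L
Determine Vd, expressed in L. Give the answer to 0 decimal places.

121 L

Dose = 27.8 × 66 = 1835 mg
Vd = Dose / C₀ = 1835 / 15.2 = 120.7 L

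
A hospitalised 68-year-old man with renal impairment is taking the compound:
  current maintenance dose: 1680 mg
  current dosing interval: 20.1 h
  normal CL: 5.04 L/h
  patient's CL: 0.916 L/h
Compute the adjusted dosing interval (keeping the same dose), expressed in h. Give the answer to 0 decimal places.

To keep the same average steady-state level, dosing rate must scale with clearance.
CL ratio = 0.916 / 5.04 = 0.1817
New interval (same dose) = 20.1 / 0.1817 = 110.6 h

111 h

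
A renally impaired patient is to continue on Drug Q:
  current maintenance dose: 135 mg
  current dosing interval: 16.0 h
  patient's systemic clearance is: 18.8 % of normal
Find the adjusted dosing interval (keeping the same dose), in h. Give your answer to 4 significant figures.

85.11 h

To keep the same average steady-state level, dosing rate must scale with clearance.
CL ratio = 18.8 / 100 = 0.1880
New interval (same dose) = 16.0 / 0.1880 = 85.11 h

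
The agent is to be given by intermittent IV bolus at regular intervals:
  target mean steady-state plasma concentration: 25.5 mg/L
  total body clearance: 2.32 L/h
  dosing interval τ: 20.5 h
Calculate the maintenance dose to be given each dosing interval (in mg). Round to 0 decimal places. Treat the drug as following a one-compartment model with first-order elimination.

At steady state, Dose/τ = Css × CL.
Dose = Css × CL × τ = 25.5 × 2.320 × 20.5 = 1213 mg

1213 mg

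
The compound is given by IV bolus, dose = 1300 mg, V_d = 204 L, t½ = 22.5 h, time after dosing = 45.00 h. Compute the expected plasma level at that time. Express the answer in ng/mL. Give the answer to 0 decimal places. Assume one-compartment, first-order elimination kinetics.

1593 ng/mL

C₀ = Dose / Vd = 1300 / 204 = 6.373 mg/L
k = ln2 / t½ = 0.693147 / 22.5 = 0.03081 h⁻¹
t / t½ = 45.00 / 22.5 = 2 half-lives
C = C₀ × (1/2)^2 = 6.373 × 0.2500 = 1.593 mg/L
Convert: 1.593 mg/L × 1000 = 1593 ng/mL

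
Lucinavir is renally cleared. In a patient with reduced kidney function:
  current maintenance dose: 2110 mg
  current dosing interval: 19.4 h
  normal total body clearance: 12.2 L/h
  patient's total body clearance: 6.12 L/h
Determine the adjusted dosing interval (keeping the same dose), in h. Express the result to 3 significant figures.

To keep the same average steady-state level, dosing rate must scale with clearance.
CL ratio = 6.12 / 12.2 = 0.5016
New interval (same dose) = 19.4 / 0.5016 = 38.68 h

38.7 h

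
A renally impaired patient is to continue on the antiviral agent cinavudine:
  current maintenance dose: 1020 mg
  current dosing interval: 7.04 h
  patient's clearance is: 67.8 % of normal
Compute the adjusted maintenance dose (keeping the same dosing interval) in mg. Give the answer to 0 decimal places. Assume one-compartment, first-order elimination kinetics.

To keep the same average steady-state level, dosing rate must scale with clearance.
CL ratio = 67.8 / 100 = 0.6780
New dose (same interval) = 1020 × 0.6780 = 691.6 mg

692 mg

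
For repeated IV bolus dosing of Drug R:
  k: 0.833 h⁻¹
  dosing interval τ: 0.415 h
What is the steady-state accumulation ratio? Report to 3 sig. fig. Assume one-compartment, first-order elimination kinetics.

e^(−kτ) = e^(−0.8330 × 0.415) = 0.7077
Accumulation ratio R = 1 / (1 − e^(−kτ)) = 1 / (1 − 0.7077) = 3.421

3.42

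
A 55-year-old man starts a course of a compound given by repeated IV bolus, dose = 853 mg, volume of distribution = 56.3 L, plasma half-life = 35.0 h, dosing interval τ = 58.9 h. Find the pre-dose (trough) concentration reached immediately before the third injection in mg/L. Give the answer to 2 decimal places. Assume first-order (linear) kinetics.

C₀ per dose = Dose / Vd = 853 / 56.3 = 15.15 mg/L
k = ln2 / t½ = 0.693147 / 35.0 = 0.01980 h⁻¹
Fraction remaining after one interval: r = e^(−kτ) = e^(−0.01980 × 58.9) = 0.3115
Before dose 3, 2 doses have been given (aged 1τ, 2τ).
C_trough = C₀ × (r + r²) = 15.15 × (0.3115 + 0.09703) = 6.189 mg/L

6.19 mg/L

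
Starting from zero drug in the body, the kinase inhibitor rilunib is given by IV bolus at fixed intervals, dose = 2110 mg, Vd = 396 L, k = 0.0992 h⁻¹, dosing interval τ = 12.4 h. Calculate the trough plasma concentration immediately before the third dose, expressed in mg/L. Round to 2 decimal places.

C₀ per dose = Dose / Vd = 2110 / 396 = 5.328 mg/L
Fraction remaining after one interval: r = e^(−kτ) = e^(−0.09920 × 12.4) = 0.2923
Before dose 3, 2 doses have been given (aged 1τ, 2τ).
C_trough = C₀ × (r + r²) = 5.328 × (0.2923 + 0.08544) = 2.013 mg/L

2.01 mg/L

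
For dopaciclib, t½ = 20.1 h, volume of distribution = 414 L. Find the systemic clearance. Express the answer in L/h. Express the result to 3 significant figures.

14.3 L/h

k = ln2 / t½ = 0.693147 / 20.1 = 0.03448 h⁻¹
CL = k × Vd = 0.03448 × 414 = 14.27 L/h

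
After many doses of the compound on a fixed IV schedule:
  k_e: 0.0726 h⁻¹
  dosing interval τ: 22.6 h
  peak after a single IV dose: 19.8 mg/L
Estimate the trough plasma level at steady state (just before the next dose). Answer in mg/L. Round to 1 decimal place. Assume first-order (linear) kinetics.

4.8 mg/L

e^(−kτ) = e^(−0.07260 × 22.6) = 0.1938
Accumulation ratio R = 1 / (1 − e^(−kτ)) = 1 / (1 − 0.1938) = 1.240
Steady-state trough = C₀ × R × e^(−kτ) = 19.8 × 1.240 × 0.1938 = 4.758 mg/L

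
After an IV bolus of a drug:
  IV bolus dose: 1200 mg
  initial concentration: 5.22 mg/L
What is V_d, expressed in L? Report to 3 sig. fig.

Vd = Dose / C₀ = 1200 / 5.22 = 229.9 L

230 L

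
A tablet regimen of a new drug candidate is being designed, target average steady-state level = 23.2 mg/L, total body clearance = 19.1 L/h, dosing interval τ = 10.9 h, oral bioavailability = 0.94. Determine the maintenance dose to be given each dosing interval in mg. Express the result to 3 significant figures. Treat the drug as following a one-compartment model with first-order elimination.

At steady state, F × (Dose/τ) = Css × CL.
Dose = Css × CL × τ / F = 23.2 × 19.10 × 10.9 / 0.94 = 5138 mg

5140 mg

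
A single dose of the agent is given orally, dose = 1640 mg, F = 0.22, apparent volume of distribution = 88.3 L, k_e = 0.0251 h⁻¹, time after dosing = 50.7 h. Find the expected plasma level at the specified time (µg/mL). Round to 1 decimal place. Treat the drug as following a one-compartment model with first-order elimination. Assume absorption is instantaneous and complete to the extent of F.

Amount reaching circulation = F × Dose = 0.22 × 1640 = 360.8 mg
C₀ = F·Dose / Vd = 360.8 / 88.3 = 4.086 mg/L
C = C₀ · e^(−k·t) = 4.086 × e^(−0.02510 × 50.7)
  = 4.086 × 0.2801 = 1.144 mg/L
(1.144 mg/L = 1.144 µg/mL)

1.1 µg/mL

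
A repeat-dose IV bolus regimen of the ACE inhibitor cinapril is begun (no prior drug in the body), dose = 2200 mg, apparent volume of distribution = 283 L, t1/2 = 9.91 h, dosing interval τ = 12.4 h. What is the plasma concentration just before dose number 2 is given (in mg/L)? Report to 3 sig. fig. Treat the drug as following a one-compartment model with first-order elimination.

3.27 mg/L

C₀ per dose = Dose / Vd = 2200 / 283 = 7.774 mg/L
k = ln2 / t½ = 0.693147 / 9.91 = 0.06994 h⁻¹
Fraction remaining after one interval: r = e^(−kτ) = e^(−0.06994 × 12.4) = 0.4201
Before dose 2, 1 dose has been given (aged 1τ).
C_trough = C₀ × r = 7.774 × 0.4201 = 3.266 mg/L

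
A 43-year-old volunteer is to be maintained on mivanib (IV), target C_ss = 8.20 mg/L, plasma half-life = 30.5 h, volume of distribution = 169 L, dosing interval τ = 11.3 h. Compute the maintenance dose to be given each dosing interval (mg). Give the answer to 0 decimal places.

k = ln2 / t½ = 0.693147 / 30.5 = 0.02273 h⁻¹
CL = k × Vd = 0.02273 × 169 = 3.841 L/h
At steady state, Dose/τ = Css × CL.
Dose = Css × CL × τ = 8.20 × 3.841 × 11.3 = 355.9 mg

356 mg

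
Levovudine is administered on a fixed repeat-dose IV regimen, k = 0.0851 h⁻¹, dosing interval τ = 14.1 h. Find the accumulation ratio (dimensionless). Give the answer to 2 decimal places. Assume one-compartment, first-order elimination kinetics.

1.43

e^(−kτ) = e^(−0.08510 × 14.1) = 0.3012
Accumulation ratio R = 1 / (1 − e^(−kτ)) = 1 / (1 − 0.3012) = 1.431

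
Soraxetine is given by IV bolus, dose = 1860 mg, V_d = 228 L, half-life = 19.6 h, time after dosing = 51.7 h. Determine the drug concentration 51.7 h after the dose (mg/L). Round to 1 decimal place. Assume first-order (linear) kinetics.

1.3 mg/L

C₀ = Dose / Vd = 1860 / 228 = 8.158 mg/L
k = ln2 / t½ = 0.693147 / 19.6 = 0.03536 h⁻¹
C = C₀ · e^(−k·t) = 8.158 × e^(−0.03536 × 51.7)
  = 8.158 × 0.1607 = 1.311 mg/L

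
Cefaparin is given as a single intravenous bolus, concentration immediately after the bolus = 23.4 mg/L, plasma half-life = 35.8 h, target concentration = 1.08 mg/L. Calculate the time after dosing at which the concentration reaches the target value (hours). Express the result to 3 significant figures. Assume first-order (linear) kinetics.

159 h

k = ln2 / t½ = 0.693147 / 35.8 = 0.01936 h⁻¹
t = ln(C₀ / C) / k = ln(23.40 / 1.08) / 0.01936
  = ln(21.67) / 0.01936 = 3.076 / 0.01936 = 158.9 h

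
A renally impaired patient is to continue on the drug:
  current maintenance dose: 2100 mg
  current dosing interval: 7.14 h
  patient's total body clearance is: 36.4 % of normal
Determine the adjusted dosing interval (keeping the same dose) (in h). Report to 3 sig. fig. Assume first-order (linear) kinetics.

19.6 h

To keep the same average steady-state level, dosing rate must scale with clearance.
CL ratio = 36.4 / 100 = 0.3640
New interval (same dose) = 7.14 / 0.3640 = 19.62 h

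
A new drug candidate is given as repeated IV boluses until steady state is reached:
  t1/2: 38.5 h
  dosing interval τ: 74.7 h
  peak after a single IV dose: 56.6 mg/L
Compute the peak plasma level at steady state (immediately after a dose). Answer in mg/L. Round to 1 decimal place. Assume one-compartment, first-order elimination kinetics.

76.5 mg/L

k = ln2 / t½ = 0.693147 / 38.5 = 0.01800 h⁻¹
e^(−kτ) = e^(−0.01800 × 74.7) = 0.2606
Accumulation ratio R = 1 / (1 − e^(−kτ)) = 1 / (1 − 0.2606) = 1.352
Steady-state peak = C₀ × R = 56.6 × 1.352 = 76.52 mg/L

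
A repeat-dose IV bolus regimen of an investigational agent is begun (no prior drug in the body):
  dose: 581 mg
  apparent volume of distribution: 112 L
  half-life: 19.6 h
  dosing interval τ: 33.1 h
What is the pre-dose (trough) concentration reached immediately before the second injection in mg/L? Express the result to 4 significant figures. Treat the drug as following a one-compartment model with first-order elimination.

1.609 mg/L

C₀ per dose = Dose / Vd = 581 / 112 = 5.188 mg/L
k = ln2 / t½ = 0.693147 / 19.6 = 0.03536 h⁻¹
Fraction remaining after one interval: r = e^(−kτ) = e^(−0.03536 × 33.1) = 0.3102
Before dose 2, 1 dose has been given (aged 1τ).
C_trough = C₀ × r = 5.188 × 0.3102 = 1.609 mg/L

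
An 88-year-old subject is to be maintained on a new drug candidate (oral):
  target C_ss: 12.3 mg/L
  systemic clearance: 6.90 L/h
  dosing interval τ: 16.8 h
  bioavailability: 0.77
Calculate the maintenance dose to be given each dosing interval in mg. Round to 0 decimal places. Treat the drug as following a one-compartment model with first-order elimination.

At steady state, F × (Dose/τ) = Css × CL.
Dose = Css × CL × τ / F = 12.3 × 6.900 × 16.8 / 0.77 = 1852 mg

1852 mg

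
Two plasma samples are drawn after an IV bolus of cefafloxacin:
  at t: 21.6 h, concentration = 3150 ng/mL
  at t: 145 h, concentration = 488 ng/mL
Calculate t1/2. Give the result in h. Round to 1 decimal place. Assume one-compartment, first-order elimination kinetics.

45.9 h

k = ln(C₁/C₂) / (t₂ − t₁) = ln(3150/488) / (145 − 21.6)
  = 1.865 / 123.4 = 0.01511 h⁻¹
t½ = ln2 / k = 0.693147 / 0.01511 = 45.87 h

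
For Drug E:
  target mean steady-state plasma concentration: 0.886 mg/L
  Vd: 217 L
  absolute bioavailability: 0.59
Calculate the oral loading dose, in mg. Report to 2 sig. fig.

LD = Css × Vd / F = 0.886 × 217 / 0.59 = 325.9 mg

330 mg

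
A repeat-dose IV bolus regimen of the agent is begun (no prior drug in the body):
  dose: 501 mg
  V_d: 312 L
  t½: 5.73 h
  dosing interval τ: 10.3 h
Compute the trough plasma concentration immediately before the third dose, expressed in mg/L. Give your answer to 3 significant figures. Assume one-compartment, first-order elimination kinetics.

0.595 mg/L

C₀ per dose = Dose / Vd = 501 / 312 = 1.606 mg/L
k = ln2 / t½ = 0.693147 / 5.73 = 0.1210 h⁻¹
Fraction remaining after one interval: r = e^(−kτ) = e^(−0.1210 × 10.3) = 0.2876
Before dose 3, 2 doses have been given (aged 1τ, 2τ).
C_trough = C₀ × (r + r²) = 1.606 × (0.2876 + 0.08271) = 0.5947 mg/L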